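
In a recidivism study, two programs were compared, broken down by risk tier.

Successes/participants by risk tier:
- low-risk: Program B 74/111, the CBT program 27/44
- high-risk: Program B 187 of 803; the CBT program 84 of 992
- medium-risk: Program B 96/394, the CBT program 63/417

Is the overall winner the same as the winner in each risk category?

Low-risk: Program B 74/111 = 66.7%, the CBT program 27/44 = 61.4% → Program B
High-risk: Program B 187/803 = 23.3%, the CBT program 84/992 = 8.5% → Program B
Medium-risk: Program B 96/394 = 24.4%, the CBT program 63/417 = 15.1% → Program B
Overall: Program B 357/1308 = 27.3%, the CBT program 174/1453 = 12.0% → Program B
Program B wins overall and in every risk group — no reversal.

Yes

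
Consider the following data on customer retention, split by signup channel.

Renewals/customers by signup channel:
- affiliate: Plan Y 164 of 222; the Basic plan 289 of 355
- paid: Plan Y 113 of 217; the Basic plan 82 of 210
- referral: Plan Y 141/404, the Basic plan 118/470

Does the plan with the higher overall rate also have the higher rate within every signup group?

Affiliate: Plan Y 164/222 = 73.9%, the Basic plan 289/355 = 81.4% → the Basic plan
Paid: Plan Y 113/217 = 52.1%, the Basic plan 82/210 = 39.0% → Plan Y
Referral: Plan Y 141/404 = 34.9%, the Basic plan 118/470 = 25.1% → Plan Y
Overall: Plan Y 418/843 = 49.6%, the Basic plan 489/1035 = 47.2% → Plan Y
Neither sweeps: Plan Y wins 2 of 3 groups, the Basic plan wins 1. Plan Y wins overall but not every group — no Simpson reversal.

No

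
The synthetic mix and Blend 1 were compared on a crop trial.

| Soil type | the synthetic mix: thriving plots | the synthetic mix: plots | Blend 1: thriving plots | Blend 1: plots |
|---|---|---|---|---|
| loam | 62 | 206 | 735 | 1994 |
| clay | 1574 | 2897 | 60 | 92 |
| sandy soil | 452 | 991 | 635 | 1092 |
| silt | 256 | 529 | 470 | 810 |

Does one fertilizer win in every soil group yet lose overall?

Loam: the synthetic mix 62/206 = 30.1%, Blend 1 735/1994 = 36.9% → Blend 1
Clay: the synthetic mix 1574/2897 = 54.3%, Blend 1 60/92 = 65.2% → Blend 1
Sandy soil: the synthetic mix 452/991 = 45.6%, Blend 1 635/1092 = 58.2% → Blend 1
Silt: the synthetic mix 256/529 = 48.4%, Blend 1 470/810 = 58.0% → Blend 1
Overall: the synthetic mix 2344/4623 = 50.7%, Blend 1 1900/3988 = 47.6% → the synthetic mix
Blend 1 wins each soil group but the synthetic mix wins overall — the comparison reverses. Blend 1's plots skew toward loam, which has a lower base rate.

Yes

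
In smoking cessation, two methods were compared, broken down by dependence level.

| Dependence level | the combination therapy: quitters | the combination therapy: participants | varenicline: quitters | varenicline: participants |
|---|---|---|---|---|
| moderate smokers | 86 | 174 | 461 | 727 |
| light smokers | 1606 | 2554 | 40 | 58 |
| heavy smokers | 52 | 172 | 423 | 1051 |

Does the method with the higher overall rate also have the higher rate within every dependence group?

No

Moderate smokers: the combination therapy 86/174 = 49.4%, varenicline 461/727 = 63.4% → varenicline
Light smokers: the combination therapy 1606/2554 = 62.9%, varenicline 40/58 = 69.0% → varenicline
Heavy smokers: the combination therapy 52/172 = 30.2%, varenicline 423/1051 = 40.2% → varenicline
Overall: the combination therapy 1744/2900 = 60.1%, varenicline 924/1836 = 50.3% → the combination therapy
Varenicline wins each dependence group but the combination therapy wins overall — the comparison reverses. Varenicline's participants skew toward heavy smokers, which has a lower base rate.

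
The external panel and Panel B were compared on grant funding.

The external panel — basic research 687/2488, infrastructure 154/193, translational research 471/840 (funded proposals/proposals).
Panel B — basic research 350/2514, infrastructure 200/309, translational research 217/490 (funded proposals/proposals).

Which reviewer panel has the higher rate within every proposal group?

Basic research: the external panel 687/2488 = 27.6%, Panel B 350/2514 = 13.9% → the external panel
Infrastructure: the external panel 154/193 = 79.8%, Panel B 200/309 = 64.7% → the external panel
Translational research: the external panel 471/840 = 56.1%, Panel B 217/490 = 44.3% → the external panel
The external panel has the higher rate in all 3 groups.

the external panel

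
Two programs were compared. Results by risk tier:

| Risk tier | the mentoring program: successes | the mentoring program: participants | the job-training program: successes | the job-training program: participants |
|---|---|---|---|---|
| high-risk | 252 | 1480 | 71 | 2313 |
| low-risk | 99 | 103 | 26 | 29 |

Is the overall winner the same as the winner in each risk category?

Yes

High-risk: the mentoring program 252/1480 = 17.0%, the job-training program 71/2313 = 3.1% → the mentoring program
Low-risk: the mentoring program 99/103 = 96.1%, the job-training program 26/29 = 89.7% → the mentoring program
Overall: the mentoring program 351/1583 = 22.2%, the job-training program 97/2342 = 4.1% → the mentoring program
The mentoring program wins overall and in every risk group — no reversal.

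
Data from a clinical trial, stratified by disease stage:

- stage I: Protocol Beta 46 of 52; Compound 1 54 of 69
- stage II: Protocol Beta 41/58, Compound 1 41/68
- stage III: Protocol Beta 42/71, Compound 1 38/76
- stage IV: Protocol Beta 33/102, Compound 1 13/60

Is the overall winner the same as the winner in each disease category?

Stage I: Protocol Beta 46/52 = 88.5%, Compound 1 54/69 = 78.3% → Protocol Beta
Stage II: Protocol Beta 41/58 = 70.7%, Compound 1 41/68 = 60.3% → Protocol Beta
Stage III: Protocol Beta 42/71 = 59.2%, Compound 1 38/76 = 50.0% → Protocol Beta
Stage IV: Protocol Beta 33/102 = 32.4%, Compound 1 13/60 = 21.7% → Protocol Beta
Overall: Protocol Beta 162/283 = 57.2%, Compound 1 146/273 = 53.5% → Protocol Beta
Protocol Beta wins overall and in every disease group — no reversal.

Yes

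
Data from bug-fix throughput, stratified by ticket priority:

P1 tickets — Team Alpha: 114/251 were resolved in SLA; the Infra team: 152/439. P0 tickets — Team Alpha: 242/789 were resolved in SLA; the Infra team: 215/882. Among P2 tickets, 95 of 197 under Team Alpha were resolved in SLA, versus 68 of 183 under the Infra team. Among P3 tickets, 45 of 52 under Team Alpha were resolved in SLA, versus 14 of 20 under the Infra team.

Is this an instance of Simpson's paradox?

No

P1: Team Alpha 114/251 = 45.4%, the Infra team 152/439 = 34.6% → Team Alpha
P0: Team Alpha 242/789 = 30.7%, the Infra team 215/882 = 24.4% → Team Alpha
P2: Team Alpha 95/197 = 48.2%, the Infra team 68/183 = 37.2% → Team Alpha
P3: Team Alpha 45/52 = 86.5%, the Infra team 14/20 = 70.0% → Team Alpha
Overall: Team Alpha 496/1289 = 38.5%, the Infra team 449/1524 = 29.5% → Team Alpha
Team Alpha wins overall and in every ticket group — no reversal.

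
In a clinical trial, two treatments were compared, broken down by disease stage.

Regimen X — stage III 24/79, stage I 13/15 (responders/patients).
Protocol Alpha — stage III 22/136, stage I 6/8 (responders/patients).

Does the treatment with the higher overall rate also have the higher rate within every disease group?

Stage III: Regimen X 24/79 = 30.4%, Protocol Alpha 22/136 = 16.2% → Regimen X
Stage I: Regimen X 13/15 = 86.7%, Protocol Alpha 6/8 = 75.0% → Regimen X
Overall: Regimen X 37/94 = 39.4%, Protocol Alpha 28/144 = 19.4% → Regimen X
Regimen X wins overall and in every disease group — no reversal.

Yes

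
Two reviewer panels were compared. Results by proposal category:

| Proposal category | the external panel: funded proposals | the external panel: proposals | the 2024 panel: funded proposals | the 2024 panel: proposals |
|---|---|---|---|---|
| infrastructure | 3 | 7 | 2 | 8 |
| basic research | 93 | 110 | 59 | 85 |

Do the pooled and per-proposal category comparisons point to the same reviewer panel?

Yes

Infrastructure: the external panel 3/7 = 42.9%, the 2024 panel 2/8 = 25.0% → the external panel
Basic research: the external panel 93/110 = 84.5%, the 2024 panel 59/85 = 69.4% → the external panel
Overall: the external panel 96/117 = 82.1%, the 2024 panel 61/93 = 65.6% → the external panel
The external panel wins overall and in every proposal group — no reversal.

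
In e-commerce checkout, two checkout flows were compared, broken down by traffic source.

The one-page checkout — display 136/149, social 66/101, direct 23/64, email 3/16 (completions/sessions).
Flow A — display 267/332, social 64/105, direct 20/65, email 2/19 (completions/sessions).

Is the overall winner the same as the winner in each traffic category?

Display: the one-page checkout 136/149 = 91.3%, Flow A 267/332 = 80.4% → the one-page checkout
Social: the one-page checkout 66/101 = 65.3%, Flow A 64/105 = 61.0% → the one-page checkout
Direct: the one-page checkout 23/64 = 35.9%, Flow A 20/65 = 30.8% → the one-page checkout
Email: the one-page checkout 3/16 = 18.8%, Flow A 2/19 = 10.5% → the one-page checkout
Overall: the one-page checkout 228/330 = 69.1%, Flow A 353/521 = 67.8% → the one-page checkout
The one-page checkout wins overall and in every traffic group — no reversal.

Yes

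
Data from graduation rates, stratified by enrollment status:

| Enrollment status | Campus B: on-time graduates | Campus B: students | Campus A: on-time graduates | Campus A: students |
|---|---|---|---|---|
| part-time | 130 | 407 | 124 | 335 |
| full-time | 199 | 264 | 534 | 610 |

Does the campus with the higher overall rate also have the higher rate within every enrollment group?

Part-time: Campus B 130/407 = 31.9%, Campus A 124/335 = 37.0% → Campus A
Full-time: Campus B 199/264 = 75.4%, Campus A 534/610 = 87.5% → Campus A
Overall: Campus B 329/671 = 49.0%, Campus A 658/945 = 69.6% → Campus A
Campus A wins overall and in every enrollment group — no reversal.

Yes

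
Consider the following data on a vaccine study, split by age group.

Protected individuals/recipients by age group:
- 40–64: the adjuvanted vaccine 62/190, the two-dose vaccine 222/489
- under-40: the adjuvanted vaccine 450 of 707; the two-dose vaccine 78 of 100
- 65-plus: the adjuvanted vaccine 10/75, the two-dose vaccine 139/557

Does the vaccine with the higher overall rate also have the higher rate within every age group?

40–64: the adjuvanted vaccine 62/190 = 32.6%, the two-dose vaccine 222/489 = 45.4% → the two-dose vaccine
Under-40: the adjuvanted vaccine 450/707 = 63.6%, the two-dose vaccine 78/100 = 78.0% → the two-dose vaccine
65-plus: the adjuvanted vaccine 10/75 = 13.3%, the two-dose vaccine 139/557 = 25.0% → the two-dose vaccine
Overall: the adjuvanted vaccine 522/972 = 53.7%, the two-dose vaccine 439/1146 = 38.3% → the adjuvanted vaccine
The two-dose vaccine wins each age group but the adjuvanted vaccine wins overall — the comparison reverses. The two-dose vaccine's recipients skew toward 65-plus, which has a lower base rate.

No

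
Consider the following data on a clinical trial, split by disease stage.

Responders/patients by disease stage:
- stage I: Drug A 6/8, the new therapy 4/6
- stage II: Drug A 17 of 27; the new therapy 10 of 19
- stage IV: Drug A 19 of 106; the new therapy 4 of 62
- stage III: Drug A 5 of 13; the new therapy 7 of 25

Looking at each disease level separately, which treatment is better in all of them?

Stage I: Drug A 6/8 = 75.0%, the new therapy 4/6 = 66.7% → Drug A
Stage II: Drug A 17/27 = 63.0%, the new therapy 10/19 = 52.6% → Drug A
Stage IV: Drug A 19/106 = 17.9%, the new therapy 4/62 = 6.5% → Drug A
Stage III: Drug A 5/13 = 38.5%, the new therapy 7/25 = 28.0% → Drug A
Drug A has the higher rate in all 4 groups.

Drug A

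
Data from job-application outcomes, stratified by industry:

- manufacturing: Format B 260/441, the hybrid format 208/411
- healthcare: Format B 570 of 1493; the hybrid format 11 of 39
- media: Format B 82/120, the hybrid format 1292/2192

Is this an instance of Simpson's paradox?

Manufacturing: Format B 260/441 = 59.0%, the hybrid format 208/411 = 50.6% → Format B
Healthcare: Format B 570/1493 = 38.2%, the hybrid format 11/39 = 28.2% → Format B
Media: Format B 82/120 = 68.3%, the hybrid format 1292/2192 = 58.9% → Format B
Overall: Format B 912/2054 = 44.4%, the hybrid format 1511/2642 = 57.2% → the hybrid format
Format B wins each industry group but the hybrid format wins overall — the comparison reverses. Format B's applications skew toward healthcare, which has a lower base rate.

Yes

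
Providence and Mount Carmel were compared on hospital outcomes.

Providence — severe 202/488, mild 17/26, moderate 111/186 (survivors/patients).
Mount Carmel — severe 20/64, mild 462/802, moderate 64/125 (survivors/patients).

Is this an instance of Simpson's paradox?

Severe: Providence 202/488 = 41.4%, Mount Carmel 20/64 = 31.2% → Providence
Mild: Providence 17/26 = 65.4%, Mount Carmel 462/802 = 57.6% → Providence
Moderate: Providence 111/186 = 59.7%, Mount Carmel 64/125 = 51.2% → Providence
Overall: Providence 330/700 = 47.1%, Mount Carmel 546/991 = 55.1% → Mount Carmel
Providence wins each case group but Mount Carmel wins overall — the comparison reverses. Providence's patients skew toward severe, which has a lower base rate.

Yes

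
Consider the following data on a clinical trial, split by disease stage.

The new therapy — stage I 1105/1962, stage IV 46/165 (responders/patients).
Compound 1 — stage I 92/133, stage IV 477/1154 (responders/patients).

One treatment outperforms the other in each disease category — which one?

Stage I: the new therapy 1105/1962 = 56.3%, Compound 1 92/133 = 69.2% → Compound 1
Stage IV: the new therapy 46/165 = 27.9%, Compound 1 477/1154 = 41.3% → Compound 1
Compound 1 has the higher rate in both groups.

Compound 1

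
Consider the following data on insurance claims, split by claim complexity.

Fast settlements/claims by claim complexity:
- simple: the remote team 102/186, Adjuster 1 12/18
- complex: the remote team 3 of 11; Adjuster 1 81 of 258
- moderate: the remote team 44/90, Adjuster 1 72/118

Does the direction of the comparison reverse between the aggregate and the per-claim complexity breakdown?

Simple: the remote team 102/186 = 54.8%, Adjuster 1 12/18 = 66.7% → Adjuster 1
Complex: the remote team 3/11 = 27.3%, Adjuster 1 81/258 = 31.4% → Adjuster 1
Moderate: the remote team 44/90 = 48.9%, Adjuster 1 72/118 = 61.0% → Adjuster 1
Overall: the remote team 149/287 = 51.9%, Adjuster 1 165/394 = 41.9% → the remote team
Adjuster 1 wins each claim group but the remote team wins overall — the comparison reverses. Adjuster 1's claims skew toward complex, which has a lower base rate.

Yes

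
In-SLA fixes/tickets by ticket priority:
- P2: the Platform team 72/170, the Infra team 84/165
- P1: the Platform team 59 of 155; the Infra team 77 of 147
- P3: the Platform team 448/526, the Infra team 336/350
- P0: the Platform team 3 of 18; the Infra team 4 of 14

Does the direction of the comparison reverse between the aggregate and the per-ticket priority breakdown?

No

P2: the Platform team 72/170 = 42.4%, the Infra team 84/165 = 50.9% → the Infra team
P1: the Platform team 59/155 = 38.1%, the Infra team 77/147 = 52.4% → the Infra team
P3: the Platform team 448/526 = 85.2%, the Infra team 336/350 = 96.0% → the Infra team
P0: the Platform team 3/18 = 16.7%, the Infra team 4/14 = 28.6% → the Infra team
Overall: the Platform team 582/869 = 67.0%, the Infra team 501/676 = 74.1% → the Infra team
The Infra team wins overall and in every ticket group — no reversal.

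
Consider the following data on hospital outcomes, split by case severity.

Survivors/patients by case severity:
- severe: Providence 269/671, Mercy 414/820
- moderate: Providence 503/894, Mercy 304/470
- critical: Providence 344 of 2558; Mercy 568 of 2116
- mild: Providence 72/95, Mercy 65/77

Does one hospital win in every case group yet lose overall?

No

Severe: Providence 269/671 = 40.1%, Mercy 414/820 = 50.5% → Mercy
Moderate: Providence 503/894 = 56.3%, Mercy 304/470 = 64.7% → Mercy
Critical: Providence 344/2558 = 13.4%, Mercy 568/2116 = 26.8% → Mercy
Mild: Providence 72/95 = 75.8%, Mercy 65/77 = 84.4% → Mercy
Overall: Providence 1188/4218 = 28.2%, Mercy 1351/3483 = 38.8% → Mercy
Mercy wins overall and in every case group — no reversal.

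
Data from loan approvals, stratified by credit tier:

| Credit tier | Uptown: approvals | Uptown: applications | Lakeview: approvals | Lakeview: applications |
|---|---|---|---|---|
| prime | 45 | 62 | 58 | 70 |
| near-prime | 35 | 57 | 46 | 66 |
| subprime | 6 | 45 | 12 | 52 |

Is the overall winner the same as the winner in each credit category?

Yes

Prime: Uptown 45/62 = 72.6%, Lakeview 58/70 = 82.9% → Lakeview
Near-prime: Uptown 35/57 = 61.4%, Lakeview 46/66 = 69.7% → Lakeview
Subprime: Uptown 6/45 = 13.3%, Lakeview 12/52 = 23.1% → Lakeview
Overall: Uptown 86/164 = 52.4%, Lakeview 116/188 = 61.7% → Lakeview
Lakeview wins overall and in every credit group — no reversal.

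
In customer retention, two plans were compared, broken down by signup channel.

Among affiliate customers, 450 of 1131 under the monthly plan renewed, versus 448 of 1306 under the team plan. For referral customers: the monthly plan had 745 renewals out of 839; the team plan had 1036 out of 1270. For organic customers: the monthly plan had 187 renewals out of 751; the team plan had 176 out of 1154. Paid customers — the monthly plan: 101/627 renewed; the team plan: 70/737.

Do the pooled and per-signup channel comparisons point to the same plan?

Yes

Affiliate: the monthly plan 450/1131 = 39.8%, the team plan 448/1306 = 34.3% → the monthly plan
Referral: the monthly plan 745/839 = 88.8%, the team plan 1036/1270 = 81.6% → the monthly plan
Organic: the monthly plan 187/751 = 24.9%, the team plan 176/1154 = 15.3% → the monthly plan
Paid: the monthly plan 101/627 = 16.1%, the team plan 70/737 = 9.5% → the monthly plan
Overall: the monthly plan 1483/3348 = 44.3%, the team plan 1730/4467 = 38.7% → the monthly plan
The monthly plan wins overall and in every signup group — no reversal.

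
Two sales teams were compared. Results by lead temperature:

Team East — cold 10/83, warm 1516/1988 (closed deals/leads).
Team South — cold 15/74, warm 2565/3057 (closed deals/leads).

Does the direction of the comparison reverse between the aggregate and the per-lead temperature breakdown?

Cold: Team East 10/83 = 12.0%, Team South 15/74 = 20.3% → Team South
Warm: Team East 1516/1988 = 76.3%, Team South 2565/3057 = 83.9% → Team South
Overall: Team East 1526/2071 = 73.7%, Team South 2580/3131 = 82.4% → Team South
Team South wins overall and in every lead group — no reversal.

No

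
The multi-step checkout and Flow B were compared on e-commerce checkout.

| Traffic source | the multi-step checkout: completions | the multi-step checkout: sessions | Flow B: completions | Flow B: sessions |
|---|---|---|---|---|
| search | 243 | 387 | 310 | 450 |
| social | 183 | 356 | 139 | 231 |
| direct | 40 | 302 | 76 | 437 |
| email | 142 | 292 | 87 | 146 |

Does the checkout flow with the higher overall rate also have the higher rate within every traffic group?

Yes

Search: the multi-step checkout 243/387 = 62.8%, Flow B 310/450 = 68.9% → Flow B
Social: the multi-step checkout 183/356 = 51.4%, Flow B 139/231 = 60.2% → Flow B
Direct: the multi-step checkout 40/302 = 13.2%, Flow B 76/437 = 17.4% → Flow B
Email: the multi-step checkout 142/292 = 48.6%, Flow B 87/146 = 59.6% → Flow B
Overall: the multi-step checkout 608/1337 = 45.5%, Flow B 612/1264 = 48.4% → Flow B
Flow B wins overall and in every traffic group — no reversal.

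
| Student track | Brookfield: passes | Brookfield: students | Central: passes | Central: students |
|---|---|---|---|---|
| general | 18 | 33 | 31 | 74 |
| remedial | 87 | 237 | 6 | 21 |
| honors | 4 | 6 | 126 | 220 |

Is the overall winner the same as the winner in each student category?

General: Brookfield 18/33 = 54.5%, Central 31/74 = 41.9% → Brookfield
Remedial: Brookfield 87/237 = 36.7%, Central 6/21 = 28.6% → Brookfield
Honors: Brookfield 4/6 = 66.7%, Central 126/220 = 57.3% → Brookfield
Overall: Brookfield 109/276 = 39.5%, Central 163/315 = 51.7% → Central
Brookfield wins each student group but Central wins overall — the comparison reverses. Brookfield's students skew toward remedial, which has a lower base rate.

No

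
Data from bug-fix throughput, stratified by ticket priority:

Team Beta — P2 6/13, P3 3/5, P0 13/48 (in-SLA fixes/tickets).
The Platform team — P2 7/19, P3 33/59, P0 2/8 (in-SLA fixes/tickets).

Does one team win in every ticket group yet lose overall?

P2: Team Beta 6/13 = 46.2%, the Platform team 7/19 = 36.8% → Team Beta
P3: Team Beta 3/5 = 60.0%, the Platform team 33/59 = 55.9% → Team Beta
P0: Team Beta 13/48 = 27.1%, the Platform team 2/8 = 25.0% → Team Beta
Overall: Team Beta 22/66 = 33.3%, the Platform team 42/86 = 48.8% → the Platform team
Team Beta wins each ticket group but the Platform team wins overall — the comparison reverses. Team Beta's tickets skew toward P0, which has a lower base rate.

Yes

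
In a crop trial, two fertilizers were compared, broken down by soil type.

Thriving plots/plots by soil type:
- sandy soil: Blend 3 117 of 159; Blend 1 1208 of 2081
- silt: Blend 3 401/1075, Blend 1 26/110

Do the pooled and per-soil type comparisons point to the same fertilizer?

Sandy soil: Blend 3 117/159 = 73.6%, Blend 1 1208/2081 = 58.0% → Blend 3
Silt: Blend 3 401/1075 = 37.3%, Blend 1 26/110 = 23.6% → Blend 3
Overall: Blend 3 518/1234 = 42.0%, Blend 1 1234/2191 = 56.3% → Blend 1
Blend 3 wins each soil group but Blend 1 wins overall — the comparison reverses. Blend 3's plots skew toward silt, which has a lower base rate.

No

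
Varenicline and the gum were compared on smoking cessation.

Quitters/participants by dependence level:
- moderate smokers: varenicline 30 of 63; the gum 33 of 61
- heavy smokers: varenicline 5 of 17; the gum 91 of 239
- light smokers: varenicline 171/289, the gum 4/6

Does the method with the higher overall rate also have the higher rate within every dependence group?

Moderate smokers: varenicline 30/63 = 47.6%, the gum 33/61 = 54.1% → the gum
Heavy smokers: varenicline 5/17 = 29.4%, the gum 91/239 = 38.1% → the gum
Light smokers: varenicline 171/289 = 59.2%, the gum 4/6 = 66.7% → the gum
Overall: varenicline 206/369 = 55.8%, the gum 128/306 = 41.8% → varenicline
The gum wins each dependence group but varenicline wins overall — the comparison reverses. The gum's participants skew toward heavy smokers, which has a lower base rate.

No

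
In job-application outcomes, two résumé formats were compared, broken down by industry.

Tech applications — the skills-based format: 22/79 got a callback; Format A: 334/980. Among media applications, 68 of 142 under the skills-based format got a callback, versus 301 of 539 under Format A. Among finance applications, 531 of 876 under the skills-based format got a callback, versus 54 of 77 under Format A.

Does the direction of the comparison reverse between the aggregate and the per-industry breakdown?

Yes

Tech: the skills-based format 22/79 = 27.8%, Format A 334/980 = 34.1% → Format A
Media: the skills-based format 68/142 = 47.9%, Format A 301/539 = 55.8% → Format A
Finance: the skills-based format 531/876 = 60.6%, Format A 54/77 = 70.1% → Format A
Overall: the skills-based format 621/1097 = 56.6%, Format A 689/1596 = 43.2% → the skills-based format
Format A wins each industry group but the skills-based format wins overall — the comparison reverses. Format A's applications skew toward tech, which has a lower base rate.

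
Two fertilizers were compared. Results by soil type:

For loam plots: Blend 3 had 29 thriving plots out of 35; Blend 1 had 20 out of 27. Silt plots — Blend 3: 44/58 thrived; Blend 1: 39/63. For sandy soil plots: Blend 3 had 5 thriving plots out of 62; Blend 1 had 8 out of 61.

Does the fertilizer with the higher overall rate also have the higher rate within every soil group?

No

Loam: Blend 3 29/35 = 82.9%, Blend 1 20/27 = 74.1% → Blend 3
Silt: Blend 3 44/58 = 75.9%, Blend 1 39/63 = 61.9% → Blend 3
Sandy soil: Blend 3 5/62 = 8.1%, Blend 1 8/61 = 13.1% → Blend 1
Overall: Blend 3 78/155 = 50.3%, Blend 1 67/151 = 44.4% → Blend 3
Neither sweeps: Blend 3 wins 2 of 3 groups, Blend 1 wins 1. Blend 3 wins overall but not every group — no Simpson reversal.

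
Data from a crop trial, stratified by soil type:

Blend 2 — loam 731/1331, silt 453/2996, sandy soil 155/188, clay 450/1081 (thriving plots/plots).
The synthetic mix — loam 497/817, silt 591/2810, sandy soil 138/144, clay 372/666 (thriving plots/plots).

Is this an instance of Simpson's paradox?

Loam: Blend 2 731/1331 = 54.9%, the synthetic mix 497/817 = 60.8% → the synthetic mix
Silt: Blend 2 453/2996 = 15.1%, the synthetic mix 591/2810 = 21.0% → the synthetic mix
Sandy soil: Blend 2 155/188 = 82.4%, the synthetic mix 138/144 = 95.8% → the synthetic mix
Clay: Blend 2 450/1081 = 41.6%, the synthetic mix 372/666 = 55.9% → the synthetic mix
Overall: Blend 2 1789/5596 = 32.0%, the synthetic mix 1598/4437 = 36.0% → the synthetic mix
The synthetic mix wins overall and in every soil group — no reversal.

No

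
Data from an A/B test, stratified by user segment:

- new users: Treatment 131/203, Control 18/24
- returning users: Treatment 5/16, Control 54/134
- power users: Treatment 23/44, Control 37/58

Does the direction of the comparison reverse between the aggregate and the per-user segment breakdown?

Yes

New users: Treatment 131/203 = 64.5%, Control 18/24 = 75.0% → Control
Returning users: Treatment 5/16 = 31.2%, Control 54/134 = 40.3% → Control
Power users: Treatment 23/44 = 52.3%, Control 37/58 = 63.8% → Control
Overall: Treatment 159/263 = 60.5%, Control 109/216 = 50.5% → Treatment
Control wins each user group but Treatment wins overall — the comparison reverses. Control's views skew toward returning users, which has a lower base rate.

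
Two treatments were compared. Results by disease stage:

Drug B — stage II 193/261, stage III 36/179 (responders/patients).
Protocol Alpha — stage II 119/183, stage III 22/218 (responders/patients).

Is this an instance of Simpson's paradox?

Stage II: Drug B 193/261 = 73.9%, Protocol Alpha 119/183 = 65.0% → Drug B
Stage III: Drug B 36/179 = 20.1%, Protocol Alpha 22/218 = 10.1% → Drug B
Overall: Drug B 229/440 = 52.0%, Protocol Alpha 141/401 = 35.2% → Drug B
Drug B wins overall and in every disease group — no reversal.

No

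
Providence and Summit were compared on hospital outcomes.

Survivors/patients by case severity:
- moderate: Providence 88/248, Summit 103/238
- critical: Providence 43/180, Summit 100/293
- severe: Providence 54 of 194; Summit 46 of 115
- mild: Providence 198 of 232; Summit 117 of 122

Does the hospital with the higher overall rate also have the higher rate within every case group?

Moderate: Providence 88/248 = 35.5%, Summit 103/238 = 43.3% → Summit
Critical: Providence 43/180 = 23.9%, Summit 100/293 = 34.1% → Summit
Severe: Providence 54/194 = 27.8%, Summit 46/115 = 40.0% → Summit
Mild: Providence 198/232 = 85.3%, Summit 117/122 = 95.9% → Summit
Overall: Providence 383/854 = 44.8%, Summit 366/768 = 47.7% → Summit
Summit wins overall and in every case group — no reversal.

Yes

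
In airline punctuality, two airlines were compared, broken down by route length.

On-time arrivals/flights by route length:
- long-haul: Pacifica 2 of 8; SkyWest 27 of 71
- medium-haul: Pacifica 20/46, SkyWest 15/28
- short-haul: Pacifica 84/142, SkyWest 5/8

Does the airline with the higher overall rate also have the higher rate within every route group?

No

Long-haul: Pacifica 2/8 = 25.0%, SkyWest 27/71 = 38.0% → SkyWest
Medium-haul: Pacifica 20/46 = 43.5%, SkyWest 15/28 = 53.6% → SkyWest
Short-haul: Pacifica 84/142 = 59.2%, SkyWest 5/8 = 62.5% → SkyWest
Overall: Pacifica 106/196 = 54.1%, SkyWest 47/107 = 43.9% → Pacifica
SkyWest wins each route group but Pacifica wins overall — the comparison reverses. SkyWest's flights skew toward long-haul, which has a lower base rate.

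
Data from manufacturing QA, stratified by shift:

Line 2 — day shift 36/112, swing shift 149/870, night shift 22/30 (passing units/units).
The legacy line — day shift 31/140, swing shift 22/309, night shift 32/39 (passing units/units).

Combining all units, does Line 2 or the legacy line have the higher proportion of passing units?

Day shift: Line 2 36/112 = 32.1%, the legacy line 31/140 = 22.1% → Line 2
Swing shift: Line 2 149/870 = 17.1%, the legacy line 22/309 = 7.1% → Line 2
Night shift: Line 2 22/30 = 73.3%, the legacy line 32/39 = 82.1% → the legacy line
Overall: Line 2 207/1012 = 20.5%, the legacy line 85/488 = 17.4% → Line 2
(Neither sweeps every shift group, but Line 2 has the higher pooled rate.)

Line 2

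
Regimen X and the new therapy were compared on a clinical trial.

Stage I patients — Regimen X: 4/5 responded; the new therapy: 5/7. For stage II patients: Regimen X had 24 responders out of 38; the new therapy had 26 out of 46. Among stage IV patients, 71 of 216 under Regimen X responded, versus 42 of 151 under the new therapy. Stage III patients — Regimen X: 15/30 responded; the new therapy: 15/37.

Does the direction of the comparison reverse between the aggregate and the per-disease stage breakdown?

Stage I: Regimen X 4/5 = 80.0%, the new therapy 5/7 = 71.4% → Regimen X
Stage II: Regimen X 24/38 = 63.2%, the new therapy 26/46 = 56.5% → Regimen X
Stage IV: Regimen X 71/216 = 32.9%, the new therapy 42/151 = 27.8% → Regimen X
Stage III: Regimen X 15/30 = 50.0%, the new therapy 15/37 = 40.5% → Regimen X
Overall: Regimen X 114/289 = 39.4%, the new therapy 88/241 = 36.5% → Regimen X
Regimen X wins overall and in every disease group — no reversal.

No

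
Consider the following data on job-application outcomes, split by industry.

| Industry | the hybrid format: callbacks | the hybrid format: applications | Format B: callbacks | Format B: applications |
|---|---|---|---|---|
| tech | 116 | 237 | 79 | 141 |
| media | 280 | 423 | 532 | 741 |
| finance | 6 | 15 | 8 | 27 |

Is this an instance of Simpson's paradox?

Tech: the hybrid format 116/237 = 48.9%, Format B 79/141 = 56.0% → Format B
Media: the hybrid format 280/423 = 66.2%, Format B 532/741 = 71.8% → Format B
Finance: the hybrid format 6/15 = 40.0%, Format B 8/27 = 29.6% → the hybrid format
Overall: the hybrid format 402/675 = 59.6%, Format B 619/909 = 68.1% → Format B
Neither sweeps: the hybrid format wins 1 of 3 groups, Format B wins 2. Format B wins overall but not every group — no Simpson reversal.

No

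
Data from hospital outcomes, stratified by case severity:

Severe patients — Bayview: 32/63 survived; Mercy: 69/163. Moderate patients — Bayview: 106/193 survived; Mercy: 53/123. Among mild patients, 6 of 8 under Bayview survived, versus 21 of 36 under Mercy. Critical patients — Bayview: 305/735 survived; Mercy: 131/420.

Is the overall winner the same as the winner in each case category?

Severe: Bayview 32/63 = 50.8%, Mercy 69/163 = 42.3% → Bayview
Moderate: Bayview 106/193 = 54.9%, Mercy 53/123 = 43.1% → Bayview
Mild: Bayview 6/8 = 75.0%, Mercy 21/36 = 58.3% → Bayview
Critical: Bayview 305/735 = 41.5%, Mercy 131/420 = 31.2% → Bayview
Overall: Bayview 449/999 = 44.9%, Mercy 274/742 = 36.9% → Bayview
Bayview wins overall and in every case group — no reversal.

Yes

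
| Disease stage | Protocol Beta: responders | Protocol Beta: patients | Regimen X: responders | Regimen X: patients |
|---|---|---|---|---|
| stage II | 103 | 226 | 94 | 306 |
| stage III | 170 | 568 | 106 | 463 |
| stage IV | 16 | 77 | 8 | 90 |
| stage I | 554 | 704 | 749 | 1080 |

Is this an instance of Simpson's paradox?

No

Stage II: Protocol Beta 103/226 = 45.6%, Regimen X 94/306 = 30.7% → Protocol Beta
Stage III: Protocol Beta 170/568 = 29.9%, Regimen X 106/463 = 22.9% → Protocol Beta
Stage IV: Protocol Beta 16/77 = 20.8%, Regimen X 8/90 = 8.9% → Protocol Beta
Stage I: Protocol Beta 554/704 = 78.7%, Regimen X 749/1080 = 69.4% → Protocol Beta
Overall: Protocol Beta 843/1575 = 53.5%, Regimen X 957/1939 = 49.4% → Protocol Beta
Protocol Beta wins overall and in every disease group — no reversal.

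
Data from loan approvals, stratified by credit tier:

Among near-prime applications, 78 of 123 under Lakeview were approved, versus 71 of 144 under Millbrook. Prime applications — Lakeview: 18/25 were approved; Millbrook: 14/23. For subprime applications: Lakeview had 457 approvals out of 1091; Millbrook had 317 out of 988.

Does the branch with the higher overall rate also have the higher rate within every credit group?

Near-prime: Lakeview 78/123 = 63.4%, Millbrook 71/144 = 49.3% → Lakeview
Prime: Lakeview 18/25 = 72.0%, Millbrook 14/23 = 60.9% → Lakeview
Subprime: Lakeview 457/1091 = 41.9%, Millbrook 317/988 = 32.1% → Lakeview
Overall: Lakeview 553/1239 = 44.6%, Millbrook 402/1155 = 34.8% → Lakeview
Lakeview wins overall and in every credit group — no reversal.

Yes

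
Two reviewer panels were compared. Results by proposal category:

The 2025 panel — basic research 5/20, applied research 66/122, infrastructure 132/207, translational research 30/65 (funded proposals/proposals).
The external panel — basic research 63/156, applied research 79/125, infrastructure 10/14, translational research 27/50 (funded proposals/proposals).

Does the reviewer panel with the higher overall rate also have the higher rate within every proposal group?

No

Basic research: the 2025 panel 5/20 = 25.0%, the external panel 63/156 = 40.4% → the external panel
Applied research: the 2025 panel 66/122 = 54.1%, the external panel 79/125 = 63.2% → the external panel
Infrastructure: the 2025 panel 132/207 = 63.8%, the external panel 10/14 = 71.4% → the external panel
Translational research: the 2025 panel 30/65 = 46.2%, the external panel 27/50 = 54.0% → the external panel
Overall: the 2025 panel 233/414 = 56.3%, the external panel 179/345 = 51.9% → the 2025 panel
The external panel wins each proposal group but the 2025 panel wins overall — the comparison reverses. The external panel's proposals skew toward basic research, which has a lower base rate.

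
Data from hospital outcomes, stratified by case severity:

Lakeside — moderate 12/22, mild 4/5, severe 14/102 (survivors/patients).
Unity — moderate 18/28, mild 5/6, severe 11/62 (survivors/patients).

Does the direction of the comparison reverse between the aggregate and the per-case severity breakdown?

No

Moderate: Lakeside 12/22 = 54.5%, Unity 18/28 = 64.3% → Unity
Mild: Lakeside 4/5 = 80.0%, Unity 5/6 = 83.3% → Unity
Severe: Lakeside 14/102 = 13.7%, Unity 11/62 = 17.7% → Unity
Overall: Lakeside 30/129 = 23.3%, Unity 34/96 = 35.4% → Unity
Unity wins overall and in every case group — no reversal.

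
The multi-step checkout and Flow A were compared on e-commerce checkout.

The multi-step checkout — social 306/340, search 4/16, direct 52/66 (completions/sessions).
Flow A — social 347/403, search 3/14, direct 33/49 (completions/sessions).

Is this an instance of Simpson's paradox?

Social: the multi-step checkout 306/340 = 90.0%, Flow A 347/403 = 86.1% → the multi-step checkout
Search: the multi-step checkout 4/16 = 25.0%, Flow A 3/14 = 21.4% → the multi-step checkout
Direct: the multi-step checkout 52/66 = 78.8%, Flow A 33/49 = 67.3% → the multi-step checkout
Overall: the multi-step checkout 362/422 = 85.8%, Flow A 383/466 = 82.2% → the multi-step checkout
The multi-step checkout wins overall and in every traffic group — no reversal.

No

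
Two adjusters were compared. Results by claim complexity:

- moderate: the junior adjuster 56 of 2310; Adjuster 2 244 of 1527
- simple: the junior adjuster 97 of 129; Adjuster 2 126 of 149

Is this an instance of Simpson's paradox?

Moderate: the junior adjuster 56/2310 = 2.4%, Adjuster 2 244/1527 = 16.0% → Adjuster 2
Simple: the junior adjuster 97/129 = 75.2%, Adjuster 2 126/149 = 84.6% → Adjuster 2
Overall: the junior adjuster 153/2439 = 6.3%, Adjuster 2 370/1676 = 22.1% → Adjuster 2
Adjuster 2 wins overall and in every claim group — no reversal.

No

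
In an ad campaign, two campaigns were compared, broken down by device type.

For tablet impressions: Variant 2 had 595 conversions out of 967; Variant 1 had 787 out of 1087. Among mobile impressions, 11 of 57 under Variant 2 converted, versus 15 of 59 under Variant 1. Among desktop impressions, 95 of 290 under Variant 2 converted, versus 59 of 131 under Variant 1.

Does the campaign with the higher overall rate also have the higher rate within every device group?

Yes

Tablet: Variant 2 595/967 = 61.5%, Variant 1 787/1087 = 72.4% → Variant 1
Mobile: Variant 2 11/57 = 19.3%, Variant 1 15/59 = 25.4% → Variant 1
Desktop: Variant 2 95/290 = 32.8%, Variant 1 59/131 = 45.0% → Variant 1
Overall: Variant 2 701/1314 = 53.3%, Variant 1 861/1277 = 67.4% → Variant 1
Variant 1 wins overall and in every device group — no reversal.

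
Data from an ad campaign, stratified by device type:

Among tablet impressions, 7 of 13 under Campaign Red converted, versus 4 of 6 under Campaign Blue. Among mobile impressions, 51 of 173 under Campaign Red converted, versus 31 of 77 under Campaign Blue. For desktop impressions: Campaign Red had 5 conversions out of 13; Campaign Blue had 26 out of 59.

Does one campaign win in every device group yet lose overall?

Tablet: Campaign Red 7/13 = 53.8%, Campaign Blue 4/6 = 66.7% → Campaign Blue
Mobile: Campaign Red 51/173 = 29.5%, Campaign Blue 31/77 = 40.3% → Campaign Blue
Desktop: Campaign Red 5/13 = 38.5%, Campaign Blue 26/59 = 44.1% → Campaign Blue
Overall: Campaign Red 63/199 = 31.7%, Campaign Blue 61/142 = 43.0% → Campaign Blue
Campaign Blue wins overall and in every device group — no reversal.

No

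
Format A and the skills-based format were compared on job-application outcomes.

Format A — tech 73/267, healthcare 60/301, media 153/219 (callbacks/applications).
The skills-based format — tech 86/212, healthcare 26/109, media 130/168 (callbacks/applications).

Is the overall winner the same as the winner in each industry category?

Tech: Format A 73/267 = 27.3%, the skills-based format 86/212 = 40.6% → the skills-based format
Healthcare: Format A 60/301 = 19.9%, the skills-based format 26/109 = 23.9% → the skills-based format
Media: Format A 153/219 = 69.9%, the skills-based format 130/168 = 77.4% → the skills-based format
Overall: Format A 286/787 = 36.3%, the skills-based format 242/489 = 49.5% → the skills-based format
The skills-based format wins overall and in every industry group — no reversal.

Yes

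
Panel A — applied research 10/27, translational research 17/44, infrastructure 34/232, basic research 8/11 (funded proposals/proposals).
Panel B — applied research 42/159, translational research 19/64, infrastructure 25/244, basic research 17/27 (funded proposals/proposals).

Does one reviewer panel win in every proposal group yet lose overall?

No

Applied research: Panel A 10/27 = 37.0%, Panel B 42/159 = 26.4% → Panel A
Translational research: Panel A 17/44 = 38.6%, Panel B 19/64 = 29.7% → Panel A
Infrastructure: Panel A 34/232 = 14.7%, Panel B 25/244 = 10.2% → Panel A
Basic research: Panel A 8/11 = 72.7%, Panel B 17/27 = 63.0% → Panel A
Overall: Panel A 69/314 = 22.0%, Panel B 103/494 = 20.9% → Panel A
Panel A wins overall and in every proposal group — no reversal.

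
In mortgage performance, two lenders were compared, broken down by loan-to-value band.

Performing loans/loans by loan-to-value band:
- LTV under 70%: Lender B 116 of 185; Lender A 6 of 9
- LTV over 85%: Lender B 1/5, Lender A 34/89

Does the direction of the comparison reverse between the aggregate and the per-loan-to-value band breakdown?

LTV under 70%: Lender B 116/185 = 62.7%, Lender A 6/9 = 66.7% → Lender A
LTV over 85%: Lender B 1/5 = 20.0%, Lender A 34/89 = 38.2% → Lender A
Overall: Lender B 117/190 = 61.6%, Lender A 40/98 = 40.8% → Lender B
Lender A wins each loan-to-value group but Lender B wins overall — the comparison reverses. Lender A's loans skew toward LTV over 85%, which has a lower base rate.

Yes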